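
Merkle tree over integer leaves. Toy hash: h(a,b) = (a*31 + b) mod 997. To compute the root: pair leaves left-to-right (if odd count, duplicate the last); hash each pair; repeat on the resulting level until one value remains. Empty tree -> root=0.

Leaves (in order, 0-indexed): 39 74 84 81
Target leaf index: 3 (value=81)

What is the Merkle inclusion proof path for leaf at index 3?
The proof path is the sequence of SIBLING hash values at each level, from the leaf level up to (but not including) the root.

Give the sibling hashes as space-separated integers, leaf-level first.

Answer: 84 286

Derivation:
L0 (leaves): [39, 74, 84, 81], target index=3
L1: h(39,74)=(39*31+74)%997=286 [pair 0] h(84,81)=(84*31+81)%997=691 [pair 1] -> [286, 691]
  Sibling for proof at L0: 84
L2: h(286,691)=(286*31+691)%997=584 [pair 0] -> [584]
  Sibling for proof at L1: 286
Root: 584
Proof path (sibling hashes from leaf to root): [84, 286]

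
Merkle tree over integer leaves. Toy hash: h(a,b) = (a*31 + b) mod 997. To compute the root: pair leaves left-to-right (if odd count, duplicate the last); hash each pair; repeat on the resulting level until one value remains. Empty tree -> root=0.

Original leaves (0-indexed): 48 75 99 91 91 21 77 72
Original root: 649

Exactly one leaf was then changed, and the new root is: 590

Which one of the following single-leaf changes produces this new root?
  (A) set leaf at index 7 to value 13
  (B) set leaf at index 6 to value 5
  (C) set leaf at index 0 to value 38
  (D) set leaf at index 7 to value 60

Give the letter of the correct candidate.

Answer: A

Derivation:
Original leaves: [48, 75, 99, 91, 91, 21, 77, 72]
Target new root: 590
Try each candidate change and compute the resulting root:
Candidate A: set leaf[7] = 13 -> leaves = [48, 75, 99, 91, 91, 21, 77, 13]
  L0: [48, 75, 99, 91, 91, 21, 77, 13]
  L1: h(48,75)=(48*31+75)%997=566 h(99,91)=(99*31+91)%997=169 h(91,21)=(91*31+21)%997=848 h(77,13)=(77*31+13)%997=406 -> [566, 169, 848, 406]
  L2: h(566,169)=(566*31+169)%997=766 h(848,406)=(848*31+406)%997=772 -> [766, 772]
  L3: h(766,772)=(766*31+772)%997=590 -> [590]
  root = 590 == target 590  ** MATCH **
Candidate B: set leaf[6] = 5 -> leaves = [48, 75, 99, 91, 91, 21, 5, 72]
  L0: [48, 75, 99, 91, 91, 21, 5, 72]
  L1: h(48,75)=(48*31+75)%997=566 h(99,91)=(99*31+91)%997=169 h(91,21)=(91*31+21)%997=848 h(5,72)=(5*31+72)%997=227 -> [566, 169, 848, 227]
  L2: h(566,169)=(566*31+169)%997=766 h(848,227)=(848*31+227)%997=593 -> [766, 593]
  L3: h(766,593)=(766*31+593)%997=411 -> [411]
  root = 411 != target 590
Candidate C: set leaf[0] = 38 -> leaves = [38, 75, 99, 91, 91, 21, 77, 72]
  L0: [38, 75, 99, 91, 91, 21, 77, 72]
  L1: h(38,75)=(38*31+75)%997=256 h(99,91)=(99*31+91)%997=169 h(91,21)=(91*31+21)%997=848 h(77,72)=(77*31+72)%997=465 -> [256, 169, 848, 465]
  L2: h(256,169)=(256*31+169)%997=129 h(848,465)=(848*31+465)%997=831 -> [129, 831]
  L3: h(129,831)=(129*31+831)%997=842 -> [842]
  root = 842 != target 590
Candidate D: set leaf[7] = 60 -> leaves = [48, 75, 99, 91, 91, 21, 77, 60]
  L0: [48, 75, 99, 91, 91, 21, 77, 60]
  L1: h(48,75)=(48*31+75)%997=566 h(99,91)=(99*31+91)%997=169 h(91,21)=(91*31+21)%997=848 h(77,60)=(77*31+60)%997=453 -> [566, 169, 848, 453]
  L2: h(566,169)=(566*31+169)%997=766 h(848,453)=(848*31+453)%997=819 -> [766, 819]
  L3: h(766,819)=(766*31+819)%997=637 -> [637]
  root = 637 != target 590
Candidate A produces the target root.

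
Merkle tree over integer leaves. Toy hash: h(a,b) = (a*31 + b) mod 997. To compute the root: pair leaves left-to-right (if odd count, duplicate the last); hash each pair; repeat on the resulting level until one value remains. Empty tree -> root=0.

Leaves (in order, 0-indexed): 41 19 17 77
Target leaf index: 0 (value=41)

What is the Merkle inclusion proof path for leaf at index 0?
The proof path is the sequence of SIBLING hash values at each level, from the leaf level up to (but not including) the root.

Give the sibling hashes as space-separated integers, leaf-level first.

L0 (leaves): [41, 19, 17, 77], target index=0
L1: h(41,19)=(41*31+19)%997=293 [pair 0] h(17,77)=(17*31+77)%997=604 [pair 1] -> [293, 604]
  Sibling for proof at L0: 19
L2: h(293,604)=(293*31+604)%997=714 [pair 0] -> [714]
  Sibling for proof at L1: 604
Root: 714
Proof path (sibling hashes from leaf to root): [19, 604]

Answer: 19 604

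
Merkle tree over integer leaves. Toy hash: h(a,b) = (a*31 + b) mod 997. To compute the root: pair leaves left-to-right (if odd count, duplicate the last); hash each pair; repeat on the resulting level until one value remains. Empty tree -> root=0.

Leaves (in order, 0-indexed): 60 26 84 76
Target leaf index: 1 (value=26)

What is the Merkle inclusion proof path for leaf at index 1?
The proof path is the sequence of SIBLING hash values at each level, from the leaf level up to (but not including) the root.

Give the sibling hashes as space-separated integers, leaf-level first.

L0 (leaves): [60, 26, 84, 76], target index=1
L1: h(60,26)=(60*31+26)%997=889 [pair 0] h(84,76)=(84*31+76)%997=686 [pair 1] -> [889, 686]
  Sibling for proof at L0: 60
L2: h(889,686)=(889*31+686)%997=329 [pair 0] -> [329]
  Sibling for proof at L1: 686
Root: 329
Proof path (sibling hashes from leaf to root): [60, 686]

Answer: 60 686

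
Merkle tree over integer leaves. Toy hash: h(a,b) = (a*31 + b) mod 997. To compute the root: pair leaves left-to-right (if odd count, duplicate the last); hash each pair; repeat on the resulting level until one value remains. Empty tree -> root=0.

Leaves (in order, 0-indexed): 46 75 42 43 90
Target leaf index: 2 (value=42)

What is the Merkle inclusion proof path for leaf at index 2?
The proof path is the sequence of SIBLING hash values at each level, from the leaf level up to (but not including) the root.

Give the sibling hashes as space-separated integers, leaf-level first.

L0 (leaves): [46, 75, 42, 43, 90], target index=2
L1: h(46,75)=(46*31+75)%997=504 [pair 0] h(42,43)=(42*31+43)%997=348 [pair 1] h(90,90)=(90*31+90)%997=886 [pair 2] -> [504, 348, 886]
  Sibling for proof at L0: 43
L2: h(504,348)=(504*31+348)%997=20 [pair 0] h(886,886)=(886*31+886)%997=436 [pair 1] -> [20, 436]
  Sibling for proof at L1: 504
L3: h(20,436)=(20*31+436)%997=59 [pair 0] -> [59]
  Sibling for proof at L2: 436
Root: 59
Proof path (sibling hashes from leaf to root): [43, 504, 436]

Answer: 43 504 436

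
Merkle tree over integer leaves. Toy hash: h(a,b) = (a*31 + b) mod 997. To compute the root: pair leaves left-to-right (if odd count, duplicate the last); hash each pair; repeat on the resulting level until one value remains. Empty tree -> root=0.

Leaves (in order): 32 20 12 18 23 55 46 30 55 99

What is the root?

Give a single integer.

Answer: 521

Derivation:
L0: [32, 20, 12, 18, 23, 55, 46, 30, 55, 99]
L1: h(32,20)=(32*31+20)%997=15 h(12,18)=(12*31+18)%997=390 h(23,55)=(23*31+55)%997=768 h(46,30)=(46*31+30)%997=459 h(55,99)=(55*31+99)%997=807 -> [15, 390, 768, 459, 807]
L2: h(15,390)=(15*31+390)%997=855 h(768,459)=(768*31+459)%997=339 h(807,807)=(807*31+807)%997=899 -> [855, 339, 899]
L3: h(855,339)=(855*31+339)%997=922 h(899,899)=(899*31+899)%997=852 -> [922, 852]
L4: h(922,852)=(922*31+852)%997=521 -> [521]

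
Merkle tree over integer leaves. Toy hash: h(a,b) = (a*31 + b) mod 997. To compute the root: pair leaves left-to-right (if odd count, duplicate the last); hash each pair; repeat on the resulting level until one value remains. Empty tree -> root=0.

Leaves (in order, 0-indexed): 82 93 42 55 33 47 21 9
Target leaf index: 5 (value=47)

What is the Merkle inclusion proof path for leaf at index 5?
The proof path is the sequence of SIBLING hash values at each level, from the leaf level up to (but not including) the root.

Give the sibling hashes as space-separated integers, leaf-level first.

Answer: 33 660 291

Derivation:
L0 (leaves): [82, 93, 42, 55, 33, 47, 21, 9], target index=5
L1: h(82,93)=(82*31+93)%997=641 [pair 0] h(42,55)=(42*31+55)%997=360 [pair 1] h(33,47)=(33*31+47)%997=73 [pair 2] h(21,9)=(21*31+9)%997=660 [pair 3] -> [641, 360, 73, 660]
  Sibling for proof at L0: 33
L2: h(641,360)=(641*31+360)%997=291 [pair 0] h(73,660)=(73*31+660)%997=929 [pair 1] -> [291, 929]
  Sibling for proof at L1: 660
L3: h(291,929)=(291*31+929)%997=977 [pair 0] -> [977]
  Sibling for proof at L2: 291
Root: 977
Proof path (sibling hashes from leaf to root): [33, 660, 291]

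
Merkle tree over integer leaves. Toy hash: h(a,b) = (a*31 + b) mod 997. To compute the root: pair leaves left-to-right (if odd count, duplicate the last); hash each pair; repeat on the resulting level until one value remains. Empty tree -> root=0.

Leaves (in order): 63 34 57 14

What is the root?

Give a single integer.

Answer: 567

Derivation:
L0: [63, 34, 57, 14]
L1: h(63,34)=(63*31+34)%997=990 h(57,14)=(57*31+14)%997=784 -> [990, 784]
L2: h(990,784)=(990*31+784)%997=567 -> [567]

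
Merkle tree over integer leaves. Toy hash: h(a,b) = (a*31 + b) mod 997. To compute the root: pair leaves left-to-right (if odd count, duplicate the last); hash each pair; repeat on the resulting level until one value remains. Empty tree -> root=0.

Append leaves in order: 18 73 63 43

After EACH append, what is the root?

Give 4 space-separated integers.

Answer: 18 631 640 620

Derivation:
After append 18 (leaves=[18]):
  L0: [18]
  root=18
After append 73 (leaves=[18, 73]):
  L0: [18, 73]
  L1: h(18,73)=(18*31+73)%997=631 -> [631]
  root=631
After append 63 (leaves=[18, 73, 63]):
  L0: [18, 73, 63]
  L1: h(18,73)=(18*31+73)%997=631 h(63,63)=(63*31+63)%997=22 -> [631, 22]
  L2: h(631,22)=(631*31+22)%997=640 -> [640]
  root=640
After append 43 (leaves=[18, 73, 63, 43]):
  L0: [18, 73, 63, 43]
  L1: h(18,73)=(18*31+73)%997=631 h(63,43)=(63*31+43)%997=2 -> [631, 2]
  L2: h(631,2)=(631*31+2)%997=620 -> [620]
  root=620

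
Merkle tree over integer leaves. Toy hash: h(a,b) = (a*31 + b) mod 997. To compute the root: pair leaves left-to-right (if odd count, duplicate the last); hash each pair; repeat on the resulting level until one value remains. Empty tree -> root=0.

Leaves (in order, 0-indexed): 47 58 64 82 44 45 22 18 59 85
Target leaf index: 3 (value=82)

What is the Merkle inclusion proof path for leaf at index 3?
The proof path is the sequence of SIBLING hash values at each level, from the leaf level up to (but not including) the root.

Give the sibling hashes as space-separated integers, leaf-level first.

Answer: 64 518 511 831

Derivation:
L0 (leaves): [47, 58, 64, 82, 44, 45, 22, 18, 59, 85], target index=3
L1: h(47,58)=(47*31+58)%997=518 [pair 0] h(64,82)=(64*31+82)%997=72 [pair 1] h(44,45)=(44*31+45)%997=412 [pair 2] h(22,18)=(22*31+18)%997=700 [pair 3] h(59,85)=(59*31+85)%997=917 [pair 4] -> [518, 72, 412, 700, 917]
  Sibling for proof at L0: 64
L2: h(518,72)=(518*31+72)%997=178 [pair 0] h(412,700)=(412*31+700)%997=511 [pair 1] h(917,917)=(917*31+917)%997=431 [pair 2] -> [178, 511, 431]
  Sibling for proof at L1: 518
L3: h(178,511)=(178*31+511)%997=47 [pair 0] h(431,431)=(431*31+431)%997=831 [pair 1] -> [47, 831]
  Sibling for proof at L2: 511
L4: h(47,831)=(47*31+831)%997=294 [pair 0] -> [294]
  Sibling for proof at L3: 831
Root: 294
Proof path (sibling hashes from leaf to root): [64, 518, 511, 831]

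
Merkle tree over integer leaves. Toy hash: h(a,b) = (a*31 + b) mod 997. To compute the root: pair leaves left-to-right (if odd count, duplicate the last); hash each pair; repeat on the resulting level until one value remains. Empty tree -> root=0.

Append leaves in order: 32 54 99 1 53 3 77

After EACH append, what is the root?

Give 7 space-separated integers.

After append 32 (leaves=[32]):
  L0: [32]
  root=32
After append 54 (leaves=[32, 54]):
  L0: [32, 54]
  L1: h(32,54)=(32*31+54)%997=49 -> [49]
  root=49
After append 99 (leaves=[32, 54, 99]):
  L0: [32, 54, 99]
  L1: h(32,54)=(32*31+54)%997=49 h(99,99)=(99*31+99)%997=177 -> [49, 177]
  L2: h(49,177)=(49*31+177)%997=699 -> [699]
  root=699
After append 1 (leaves=[32, 54, 99, 1]):
  L0: [32, 54, 99, 1]
  L1: h(32,54)=(32*31+54)%997=49 h(99,1)=(99*31+1)%997=79 -> [49, 79]
  L2: h(49,79)=(49*31+79)%997=601 -> [601]
  root=601
After append 53 (leaves=[32, 54, 99, 1, 53]):
  L0: [32, 54, 99, 1, 53]
  L1: h(32,54)=(32*31+54)%997=49 h(99,1)=(99*31+1)%997=79 h(53,53)=(53*31+53)%997=699 -> [49, 79, 699]
  L2: h(49,79)=(49*31+79)%997=601 h(699,699)=(699*31+699)%997=434 -> [601, 434]
  L3: h(601,434)=(601*31+434)%997=122 -> [122]
  root=122
After append 3 (leaves=[32, 54, 99, 1, 53, 3]):
  L0: [32, 54, 99, 1, 53, 3]
  L1: h(32,54)=(32*31+54)%997=49 h(99,1)=(99*31+1)%997=79 h(53,3)=(53*31+3)%997=649 -> [49, 79, 649]
  L2: h(49,79)=(49*31+79)%997=601 h(649,649)=(649*31+649)%997=828 -> [601, 828]
  L3: h(601,828)=(601*31+828)%997=516 -> [516]
  root=516
After append 77 (leaves=[32, 54, 99, 1, 53, 3, 77]):
  L0: [32, 54, 99, 1, 53, 3, 77]
  L1: h(32,54)=(32*31+54)%997=49 h(99,1)=(99*31+1)%997=79 h(53,3)=(53*31+3)%997=649 h(77,77)=(77*31+77)%997=470 -> [49, 79, 649, 470]
  L2: h(49,79)=(49*31+79)%997=601 h(649,470)=(649*31+470)%997=649 -> [601, 649]
  L3: h(601,649)=(601*31+649)%997=337 -> [337]
  root=337

Answer: 32 49 699 601 122 516 337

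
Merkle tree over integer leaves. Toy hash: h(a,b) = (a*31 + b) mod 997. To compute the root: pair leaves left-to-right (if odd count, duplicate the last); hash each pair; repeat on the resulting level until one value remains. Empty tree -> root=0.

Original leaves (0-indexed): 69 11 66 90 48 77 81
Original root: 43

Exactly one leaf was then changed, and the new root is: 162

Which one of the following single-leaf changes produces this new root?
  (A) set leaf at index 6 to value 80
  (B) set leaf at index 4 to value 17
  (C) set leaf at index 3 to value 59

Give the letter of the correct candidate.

Answer: B

Derivation:
Original leaves: [69, 11, 66, 90, 48, 77, 81]
Target new root: 162
Try each candidate change and compute the resulting root:
Candidate A: set leaf[6] = 80 -> leaves = [69, 11, 66, 90, 48, 77, 80]
  L0: [69, 11, 66, 90, 48, 77, 80]
  L1: h(69,11)=(69*31+11)%997=156 h(66,90)=(66*31+90)%997=142 h(48,77)=(48*31+77)%997=568 h(80,80)=(80*31+80)%997=566 -> [156, 142, 568, 566]
  L2: h(156,142)=(156*31+142)%997=990 h(568,566)=(568*31+566)%997=228 -> [990, 228]
  L3: h(990,228)=(990*31+228)%997=11 -> [11]
  root = 11 != target 162
Candidate B: set leaf[4] = 17 -> leaves = [69, 11, 66, 90, 17, 77, 81]
  L0: [69, 11, 66, 90, 17, 77, 81]
  L1: h(69,11)=(69*31+11)%997=156 h(66,90)=(66*31+90)%997=142 h(17,77)=(17*31+77)%997=604 h(81,81)=(81*31+81)%997=598 -> [156, 142, 604, 598]
  L2: h(156,142)=(156*31+142)%997=990 h(604,598)=(604*31+598)%997=379 -> [990, 379]
  L3: h(990,379)=(990*31+379)%997=162 -> [162]
  root = 162 == target 162  ** MATCH **
Candidate C: set leaf[3] = 59 -> leaves = [69, 11, 66, 59, 48, 77, 81]
  L0: [69, 11, 66, 59, 48, 77, 81]
  L1: h(69,11)=(69*31+11)%997=156 h(66,59)=(66*31+59)%997=111 h(48,77)=(48*31+77)%997=568 h(81,81)=(81*31+81)%997=598 -> [156, 111, 568, 598]
  L2: h(156,111)=(156*31+111)%997=959 h(568,598)=(568*31+598)%997=260 -> [959, 260]
  L3: h(959,260)=(959*31+260)%997=79 -> [79]
  root = 79 != target 162
Candidate B produces the target root.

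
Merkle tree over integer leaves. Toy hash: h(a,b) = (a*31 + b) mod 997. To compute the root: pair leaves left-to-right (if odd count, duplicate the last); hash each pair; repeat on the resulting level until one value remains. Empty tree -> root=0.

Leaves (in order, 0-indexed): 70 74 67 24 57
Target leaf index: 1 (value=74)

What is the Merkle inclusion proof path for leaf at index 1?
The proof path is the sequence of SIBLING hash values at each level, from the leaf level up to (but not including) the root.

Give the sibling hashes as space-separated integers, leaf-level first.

Answer: 70 107 542

Derivation:
L0 (leaves): [70, 74, 67, 24, 57], target index=1
L1: h(70,74)=(70*31+74)%997=250 [pair 0] h(67,24)=(67*31+24)%997=107 [pair 1] h(57,57)=(57*31+57)%997=827 [pair 2] -> [250, 107, 827]
  Sibling for proof at L0: 70
L2: h(250,107)=(250*31+107)%997=878 [pair 0] h(827,827)=(827*31+827)%997=542 [pair 1] -> [878, 542]
  Sibling for proof at L1: 107
L3: h(878,542)=(878*31+542)%997=841 [pair 0] -> [841]
  Sibling for proof at L2: 542
Root: 841
Proof path (sibling hashes from leaf to root): [70, 107, 542]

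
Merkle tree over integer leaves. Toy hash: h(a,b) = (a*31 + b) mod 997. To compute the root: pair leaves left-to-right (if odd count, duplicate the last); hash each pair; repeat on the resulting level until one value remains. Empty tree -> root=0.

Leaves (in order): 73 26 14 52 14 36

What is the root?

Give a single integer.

Answer: 543

Derivation:
L0: [73, 26, 14, 52, 14, 36]
L1: h(73,26)=(73*31+26)%997=295 h(14,52)=(14*31+52)%997=486 h(14,36)=(14*31+36)%997=470 -> [295, 486, 470]
L2: h(295,486)=(295*31+486)%997=658 h(470,470)=(470*31+470)%997=85 -> [658, 85]
L3: h(658,85)=(658*31+85)%997=543 -> [543]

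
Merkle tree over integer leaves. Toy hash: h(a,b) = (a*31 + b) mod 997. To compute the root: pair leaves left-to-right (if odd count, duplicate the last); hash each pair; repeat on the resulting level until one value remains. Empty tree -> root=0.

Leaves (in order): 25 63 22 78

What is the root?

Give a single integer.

Answer: 816

Derivation:
L0: [25, 63, 22, 78]
L1: h(25,63)=(25*31+63)%997=838 h(22,78)=(22*31+78)%997=760 -> [838, 760]
L2: h(838,760)=(838*31+760)%997=816 -> [816]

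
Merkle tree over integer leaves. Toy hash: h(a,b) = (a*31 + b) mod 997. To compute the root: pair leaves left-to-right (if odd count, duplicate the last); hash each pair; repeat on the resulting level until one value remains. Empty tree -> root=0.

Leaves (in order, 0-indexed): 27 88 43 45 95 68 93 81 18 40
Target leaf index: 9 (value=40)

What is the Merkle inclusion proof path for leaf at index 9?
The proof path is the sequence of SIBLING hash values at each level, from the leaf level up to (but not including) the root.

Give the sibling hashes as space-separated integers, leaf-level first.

L0 (leaves): [27, 88, 43, 45, 95, 68, 93, 81, 18, 40], target index=9
L1: h(27,88)=(27*31+88)%997=925 [pair 0] h(43,45)=(43*31+45)%997=381 [pair 1] h(95,68)=(95*31+68)%997=22 [pair 2] h(93,81)=(93*31+81)%997=970 [pair 3] h(18,40)=(18*31+40)%997=598 [pair 4] -> [925, 381, 22, 970, 598]
  Sibling for proof at L0: 18
L2: h(925,381)=(925*31+381)%997=143 [pair 0] h(22,970)=(22*31+970)%997=655 [pair 1] h(598,598)=(598*31+598)%997=193 [pair 2] -> [143, 655, 193]
  Sibling for proof at L1: 598
L3: h(143,655)=(143*31+655)%997=103 [pair 0] h(193,193)=(193*31+193)%997=194 [pair 1] -> [103, 194]
  Sibling for proof at L2: 193
L4: h(103,194)=(103*31+194)%997=396 [pair 0] -> [396]
  Sibling for proof at L3: 103
Root: 396
Proof path (sibling hashes from leaf to root): [18, 598, 193, 103]

Answer: 18 598 193 103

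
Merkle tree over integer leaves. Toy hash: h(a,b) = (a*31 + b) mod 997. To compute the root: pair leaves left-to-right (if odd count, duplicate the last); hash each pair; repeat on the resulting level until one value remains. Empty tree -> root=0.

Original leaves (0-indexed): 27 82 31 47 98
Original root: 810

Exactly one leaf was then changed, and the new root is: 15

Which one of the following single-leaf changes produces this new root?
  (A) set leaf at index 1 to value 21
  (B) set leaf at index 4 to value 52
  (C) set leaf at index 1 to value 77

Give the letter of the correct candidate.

Answer: A

Derivation:
Original leaves: [27, 82, 31, 47, 98]
Target new root: 15
Try each candidate change and compute the resulting root:
Candidate A: set leaf[1] = 21 -> leaves = [27, 21, 31, 47, 98]
  L0: [27, 21, 31, 47, 98]
  L1: h(27,21)=(27*31+21)%997=858 h(31,47)=(31*31+47)%997=11 h(98,98)=(98*31+98)%997=145 -> [858, 11, 145]
  L2: h(858,11)=(858*31+11)%997=687 h(145,145)=(145*31+145)%997=652 -> [687, 652]
  L3: h(687,652)=(687*31+652)%997=15 -> [15]
  root = 15 == target 15  ** MATCH **
Candidate B: set leaf[4] = 52 -> leaves = [27, 82, 31, 47, 52]
  L0: [27, 82, 31, 47, 52]
  L1: h(27,82)=(27*31+82)%997=919 h(31,47)=(31*31+47)%997=11 h(52,52)=(52*31+52)%997=667 -> [919, 11, 667]
  L2: h(919,11)=(919*31+11)%997=584 h(667,667)=(667*31+667)%997=407 -> [584, 407]
  L3: h(584,407)=(584*31+407)%997=565 -> [565]
  root = 565 != target 15
Candidate C: set leaf[1] = 77 -> leaves = [27, 77, 31, 47, 98]
  L0: [27, 77, 31, 47, 98]
  L1: h(27,77)=(27*31+77)%997=914 h(31,47)=(31*31+47)%997=11 h(98,98)=(98*31+98)%997=145 -> [914, 11, 145]
  L2: h(914,11)=(914*31+11)%997=429 h(145,145)=(145*31+145)%997=652 -> [429, 652]
  L3: h(429,652)=(429*31+652)%997=990 -> [990]
  root = 990 != target 15
Candidate A produces the target root.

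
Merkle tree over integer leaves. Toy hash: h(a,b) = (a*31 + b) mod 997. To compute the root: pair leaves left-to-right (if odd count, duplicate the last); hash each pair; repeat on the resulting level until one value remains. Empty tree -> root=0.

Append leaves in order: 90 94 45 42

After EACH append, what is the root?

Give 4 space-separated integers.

Answer: 90 890 117 114

Derivation:
After append 90 (leaves=[90]):
  L0: [90]
  root=90
After append 94 (leaves=[90, 94]):
  L0: [90, 94]
  L1: h(90,94)=(90*31+94)%997=890 -> [890]
  root=890
After append 45 (leaves=[90, 94, 45]):
  L0: [90, 94, 45]
  L1: h(90,94)=(90*31+94)%997=890 h(45,45)=(45*31+45)%997=443 -> [890, 443]
  L2: h(890,443)=(890*31+443)%997=117 -> [117]
  root=117
After append 42 (leaves=[90, 94, 45, 42]):
  L0: [90, 94, 45, 42]
  L1: h(90,94)=(90*31+94)%997=890 h(45,42)=(45*31+42)%997=440 -> [890, 440]
  L2: h(890,440)=(890*31+440)%997=114 -> [114]
  root=114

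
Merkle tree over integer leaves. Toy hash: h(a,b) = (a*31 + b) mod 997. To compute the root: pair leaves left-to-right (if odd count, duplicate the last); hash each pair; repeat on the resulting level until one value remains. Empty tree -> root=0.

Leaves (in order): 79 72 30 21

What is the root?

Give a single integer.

L0: [79, 72, 30, 21]
L1: h(79,72)=(79*31+72)%997=527 h(30,21)=(30*31+21)%997=951 -> [527, 951]
L2: h(527,951)=(527*31+951)%997=339 -> [339]

Answer: 339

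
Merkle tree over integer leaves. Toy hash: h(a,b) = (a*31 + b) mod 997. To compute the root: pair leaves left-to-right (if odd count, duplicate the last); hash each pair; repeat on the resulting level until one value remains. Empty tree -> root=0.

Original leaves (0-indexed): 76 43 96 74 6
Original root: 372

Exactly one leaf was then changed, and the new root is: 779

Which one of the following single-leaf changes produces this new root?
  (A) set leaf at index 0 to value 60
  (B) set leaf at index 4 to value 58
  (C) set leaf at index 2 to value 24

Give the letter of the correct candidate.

Answer: B

Derivation:
Original leaves: [76, 43, 96, 74, 6]
Target new root: 779
Try each candidate change and compute the resulting root:
Candidate A: set leaf[0] = 60 -> leaves = [60, 43, 96, 74, 6]
  L0: [60, 43, 96, 74, 6]
  L1: h(60,43)=(60*31+43)%997=906 h(96,74)=(96*31+74)%997=59 h(6,6)=(6*31+6)%997=192 -> [906, 59, 192]
  L2: h(906,59)=(906*31+59)%997=229 h(192,192)=(192*31+192)%997=162 -> [229, 162]
  L3: h(229,162)=(229*31+162)%997=282 -> [282]
  root = 282 != target 779
Candidate B: set leaf[4] = 58 -> leaves = [76, 43, 96, 74, 58]
  L0: [76, 43, 96, 74, 58]
  L1: h(76,43)=(76*31+43)%997=405 h(96,74)=(96*31+74)%997=59 h(58,58)=(58*31+58)%997=859 -> [405, 59, 859]
  L2: h(405,59)=(405*31+59)%997=650 h(859,859)=(859*31+859)%997=569 -> [650, 569]
  L3: h(650,569)=(650*31+569)%997=779 -> [779]
  root = 779 == target 779  ** MATCH **
Candidate C: set leaf[2] = 24 -> leaves = [76, 43, 24, 74, 6]
  L0: [76, 43, 24, 74, 6]
  L1: h(76,43)=(76*31+43)%997=405 h(24,74)=(24*31+74)%997=818 h(6,6)=(6*31+6)%997=192 -> [405, 818, 192]
  L2: h(405,818)=(405*31+818)%997=412 h(192,192)=(192*31+192)%997=162 -> [412, 162]
  L3: h(412,162)=(412*31+162)%997=970 -> [970]
  root = 970 != target 779
Candidate B produces the target root.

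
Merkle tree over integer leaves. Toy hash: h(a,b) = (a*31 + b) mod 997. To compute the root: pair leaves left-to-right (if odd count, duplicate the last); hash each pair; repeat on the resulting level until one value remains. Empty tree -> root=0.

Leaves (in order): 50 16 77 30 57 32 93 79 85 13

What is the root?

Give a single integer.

Answer: 660

Derivation:
L0: [50, 16, 77, 30, 57, 32, 93, 79, 85, 13]
L1: h(50,16)=(50*31+16)%997=569 h(77,30)=(77*31+30)%997=423 h(57,32)=(57*31+32)%997=802 h(93,79)=(93*31+79)%997=968 h(85,13)=(85*31+13)%997=654 -> [569, 423, 802, 968, 654]
L2: h(569,423)=(569*31+423)%997=116 h(802,968)=(802*31+968)%997=905 h(654,654)=(654*31+654)%997=988 -> [116, 905, 988]
L3: h(116,905)=(116*31+905)%997=513 h(988,988)=(988*31+988)%997=709 -> [513, 709]
L4: h(513,709)=(513*31+709)%997=660 -> [660]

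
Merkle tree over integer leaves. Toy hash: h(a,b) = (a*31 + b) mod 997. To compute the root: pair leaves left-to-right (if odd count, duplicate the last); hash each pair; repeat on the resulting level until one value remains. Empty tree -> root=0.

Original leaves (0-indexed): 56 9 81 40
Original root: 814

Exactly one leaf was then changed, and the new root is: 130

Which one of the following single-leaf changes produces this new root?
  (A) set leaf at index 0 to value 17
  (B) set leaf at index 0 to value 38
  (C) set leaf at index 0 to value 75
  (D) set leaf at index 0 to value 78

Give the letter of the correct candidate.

Answer: C

Derivation:
Original leaves: [56, 9, 81, 40]
Target new root: 130
Try each candidate change and compute the resulting root:
Candidate A: set leaf[0] = 17 -> leaves = [17, 9, 81, 40]
  L0: [17, 9, 81, 40]
  L1: h(17,9)=(17*31+9)%997=536 h(81,40)=(81*31+40)%997=557 -> [536, 557]
  L2: h(536,557)=(536*31+557)%997=224 -> [224]
  root = 224 != target 130
Candidate B: set leaf[0] = 38 -> leaves = [38, 9, 81, 40]
  L0: [38, 9, 81, 40]
  L1: h(38,9)=(38*31+9)%997=190 h(81,40)=(81*31+40)%997=557 -> [190, 557]
  L2: h(190,557)=(190*31+557)%997=465 -> [465]
  root = 465 != target 130
Candidate C: set leaf[0] = 75 -> leaves = [75, 9, 81, 40]
  L0: [75, 9, 81, 40]
  L1: h(75,9)=(75*31+9)%997=340 h(81,40)=(81*31+40)%997=557 -> [340, 557]
  L2: h(340,557)=(340*31+557)%997=130 -> [130]
  root = 130 == target 130  ** MATCH **
Candidate D: set leaf[0] = 78 -> leaves = [78, 9, 81, 40]
  L0: [78, 9, 81, 40]
  L1: h(78,9)=(78*31+9)%997=433 h(81,40)=(81*31+40)%997=557 -> [433, 557]
  L2: h(433,557)=(433*31+557)%997=22 -> [22]
  root = 22 != target 130
Candidate C produces the target root.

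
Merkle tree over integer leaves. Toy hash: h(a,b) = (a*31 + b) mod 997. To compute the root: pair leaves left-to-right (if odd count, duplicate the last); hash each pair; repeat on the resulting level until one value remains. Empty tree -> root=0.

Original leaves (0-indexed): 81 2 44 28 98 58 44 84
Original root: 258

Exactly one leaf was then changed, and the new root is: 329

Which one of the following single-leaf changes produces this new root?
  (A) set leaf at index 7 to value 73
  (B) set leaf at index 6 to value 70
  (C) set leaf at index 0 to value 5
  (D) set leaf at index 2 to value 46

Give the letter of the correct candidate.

Answer: C

Derivation:
Original leaves: [81, 2, 44, 28, 98, 58, 44, 84]
Target new root: 329
Try each candidate change and compute the resulting root:
Candidate A: set leaf[7] = 73 -> leaves = [81, 2, 44, 28, 98, 58, 44, 73]
  L0: [81, 2, 44, 28, 98, 58, 44, 73]
  L1: h(81,2)=(81*31+2)%997=519 h(44,28)=(44*31+28)%997=395 h(98,58)=(98*31+58)%997=105 h(44,73)=(44*31+73)%997=440 -> [519, 395, 105, 440]
  L2: h(519,395)=(519*31+395)%997=532 h(105,440)=(105*31+440)%997=704 -> [532, 704]
  L3: h(532,704)=(532*31+704)%997=247 -> [247]
  root = 247 != target 329
Candidate B: set leaf[6] = 70 -> leaves = [81, 2, 44, 28, 98, 58, 70, 84]
  L0: [81, 2, 44, 28, 98, 58, 70, 84]
  L1: h(81,2)=(81*31+2)%997=519 h(44,28)=(44*31+28)%997=395 h(98,58)=(98*31+58)%997=105 h(70,84)=(70*31+84)%997=260 -> [519, 395, 105, 260]
  L2: h(519,395)=(519*31+395)%997=532 h(105,260)=(105*31+260)%997=524 -> [532, 524]
  L3: h(532,524)=(532*31+524)%997=67 -> [67]
  root = 67 != target 329
Candidate C: set leaf[0] = 5 -> leaves = [5, 2, 44, 28, 98, 58, 44, 84]
  L0: [5, 2, 44, 28, 98, 58, 44, 84]
  L1: h(5,2)=(5*31+2)%997=157 h(44,28)=(44*31+28)%997=395 h(98,58)=(98*31+58)%997=105 h(44,84)=(44*31+84)%997=451 -> [157, 395, 105, 451]
  L2: h(157,395)=(157*31+395)%997=277 h(105,451)=(105*31+451)%997=715 -> [277, 715]
  L3: h(277,715)=(277*31+715)%997=329 -> [329]
  root = 329 == target 329  ** MATCH **
Candidate D: set leaf[2] = 46 -> leaves = [81, 2, 46, 28, 98, 58, 44, 84]
  L0: [81, 2, 46, 28, 98, 58, 44, 84]
  L1: h(81,2)=(81*31+2)%997=519 h(46,28)=(46*31+28)%997=457 h(98,58)=(98*31+58)%997=105 h(44,84)=(44*31+84)%997=451 -> [519, 457, 105, 451]
  L2: h(519,457)=(519*31+457)%997=594 h(105,451)=(105*31+451)%997=715 -> [594, 715]
  L3: h(594,715)=(594*31+715)%997=186 -> [186]
  root = 186 != target 329
Candidate C produces the target root.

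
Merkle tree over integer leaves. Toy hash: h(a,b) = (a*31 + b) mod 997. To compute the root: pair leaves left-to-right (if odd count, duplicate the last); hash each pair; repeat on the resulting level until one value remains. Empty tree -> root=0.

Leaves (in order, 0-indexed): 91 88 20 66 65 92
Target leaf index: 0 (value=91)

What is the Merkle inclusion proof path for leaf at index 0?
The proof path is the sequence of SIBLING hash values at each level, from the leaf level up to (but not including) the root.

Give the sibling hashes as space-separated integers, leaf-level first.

Answer: 88 686 625

Derivation:
L0 (leaves): [91, 88, 20, 66, 65, 92], target index=0
L1: h(91,88)=(91*31+88)%997=915 [pair 0] h(20,66)=(20*31+66)%997=686 [pair 1] h(65,92)=(65*31+92)%997=113 [pair 2] -> [915, 686, 113]
  Sibling for proof at L0: 88
L2: h(915,686)=(915*31+686)%997=138 [pair 0] h(113,113)=(113*31+113)%997=625 [pair 1] -> [138, 625]
  Sibling for proof at L1: 686
L3: h(138,625)=(138*31+625)%997=915 [pair 0] -> [915]
  Sibling for proof at L2: 625
Root: 915
Proof path (sibling hashes from leaf to root): [88, 686, 625]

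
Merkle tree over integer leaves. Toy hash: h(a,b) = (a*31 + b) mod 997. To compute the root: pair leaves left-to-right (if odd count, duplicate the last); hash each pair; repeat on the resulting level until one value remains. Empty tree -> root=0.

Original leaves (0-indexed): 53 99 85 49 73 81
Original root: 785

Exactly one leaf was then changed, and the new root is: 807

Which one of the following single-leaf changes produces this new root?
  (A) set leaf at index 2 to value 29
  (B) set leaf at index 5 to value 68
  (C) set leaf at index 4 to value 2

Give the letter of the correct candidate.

Original leaves: [53, 99, 85, 49, 73, 81]
Target new root: 807
Try each candidate change and compute the resulting root:
Candidate A: set leaf[2] = 29 -> leaves = [53, 99, 29, 49, 73, 81]
  L0: [53, 99, 29, 49, 73, 81]
  L1: h(53,99)=(53*31+99)%997=745 h(29,49)=(29*31+49)%997=948 h(73,81)=(73*31+81)%997=350 -> [745, 948, 350]
  L2: h(745,948)=(745*31+948)%997=115 h(350,350)=(350*31+350)%997=233 -> [115, 233]
  L3: h(115,233)=(115*31+233)%997=807 -> [807]
  root = 807 == target 807  ** MATCH **
Candidate B: set leaf[5] = 68 -> leaves = [53, 99, 85, 49, 73, 68]
  L0: [53, 99, 85, 49, 73, 68]
  L1: h(53,99)=(53*31+99)%997=745 h(85,49)=(85*31+49)%997=690 h(73,68)=(73*31+68)%997=337 -> [745, 690, 337]
  L2: h(745,690)=(745*31+690)%997=854 h(337,337)=(337*31+337)%997=814 -> [854, 814]
  L3: h(854,814)=(854*31+814)%997=369 -> [369]
  root = 369 != target 807
Candidate C: set leaf[4] = 2 -> leaves = [53, 99, 85, 49, 2, 81]
  L0: [53, 99, 85, 49, 2, 81]
  L1: h(53,99)=(53*31+99)%997=745 h(85,49)=(85*31+49)%997=690 h(2,81)=(2*31+81)%997=143 -> [745, 690, 143]
  L2: h(745,690)=(745*31+690)%997=854 h(143,143)=(143*31+143)%997=588 -> [854, 588]
  L3: h(854,588)=(854*31+588)%997=143 -> [143]
  root = 143 != target 807
Candidate A produces the target root.

Answer: A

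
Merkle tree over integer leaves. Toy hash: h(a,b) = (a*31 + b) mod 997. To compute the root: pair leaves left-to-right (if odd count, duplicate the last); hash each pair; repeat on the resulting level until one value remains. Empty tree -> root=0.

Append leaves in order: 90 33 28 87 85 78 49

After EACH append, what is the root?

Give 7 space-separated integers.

Answer: 90 829 673 732 62 835 687

Derivation:
After append 90 (leaves=[90]):
  L0: [90]
  root=90
After append 33 (leaves=[90, 33]):
  L0: [90, 33]
  L1: h(90,33)=(90*31+33)%997=829 -> [829]
  root=829
After append 28 (leaves=[90, 33, 28]):
  L0: [90, 33, 28]
  L1: h(90,33)=(90*31+33)%997=829 h(28,28)=(28*31+28)%997=896 -> [829, 896]
  L2: h(829,896)=(829*31+896)%997=673 -> [673]
  root=673
After append 87 (leaves=[90, 33, 28, 87]):
  L0: [90, 33, 28, 87]
  L1: h(90,33)=(90*31+33)%997=829 h(28,87)=(28*31+87)%997=955 -> [829, 955]
  L2: h(829,955)=(829*31+955)%997=732 -> [732]
  root=732
After append 85 (leaves=[90, 33, 28, 87, 85]):
  L0: [90, 33, 28, 87, 85]
  L1: h(90,33)=(90*31+33)%997=829 h(28,87)=(28*31+87)%997=955 h(85,85)=(85*31+85)%997=726 -> [829, 955, 726]
  L2: h(829,955)=(829*31+955)%997=732 h(726,726)=(726*31+726)%997=301 -> [732, 301]
  L3: h(732,301)=(732*31+301)%997=62 -> [62]
  root=62
After append 78 (leaves=[90, 33, 28, 87, 85, 78]):
  L0: [90, 33, 28, 87, 85, 78]
  L1: h(90,33)=(90*31+33)%997=829 h(28,87)=(28*31+87)%997=955 h(85,78)=(85*31+78)%997=719 -> [829, 955, 719]
  L2: h(829,955)=(829*31+955)%997=732 h(719,719)=(719*31+719)%997=77 -> [732, 77]
  L3: h(732,77)=(732*31+77)%997=835 -> [835]
  root=835
After append 49 (leaves=[90, 33, 28, 87, 85, 78, 49]):
  L0: [90, 33, 28, 87, 85, 78, 49]
  L1: h(90,33)=(90*31+33)%997=829 h(28,87)=(28*31+87)%997=955 h(85,78)=(85*31+78)%997=719 h(49,49)=(49*31+49)%997=571 -> [829, 955, 719, 571]
  L2: h(829,955)=(829*31+955)%997=732 h(719,571)=(719*31+571)%997=926 -> [732, 926]
  L3: h(732,926)=(732*31+926)%997=687 -> [687]
  root=687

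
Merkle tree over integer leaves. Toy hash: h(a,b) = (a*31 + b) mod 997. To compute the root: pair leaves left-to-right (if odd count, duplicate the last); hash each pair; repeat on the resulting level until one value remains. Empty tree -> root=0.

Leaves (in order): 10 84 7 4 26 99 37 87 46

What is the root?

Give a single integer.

L0: [10, 84, 7, 4, 26, 99, 37, 87, 46]
L1: h(10,84)=(10*31+84)%997=394 h(7,4)=(7*31+4)%997=221 h(26,99)=(26*31+99)%997=905 h(37,87)=(37*31+87)%997=237 h(46,46)=(46*31+46)%997=475 -> [394, 221, 905, 237, 475]
L2: h(394,221)=(394*31+221)%997=471 h(905,237)=(905*31+237)%997=376 h(475,475)=(475*31+475)%997=245 -> [471, 376, 245]
L3: h(471,376)=(471*31+376)%997=22 h(245,245)=(245*31+245)%997=861 -> [22, 861]
L4: h(22,861)=(22*31+861)%997=546 -> [546]

Answer: 546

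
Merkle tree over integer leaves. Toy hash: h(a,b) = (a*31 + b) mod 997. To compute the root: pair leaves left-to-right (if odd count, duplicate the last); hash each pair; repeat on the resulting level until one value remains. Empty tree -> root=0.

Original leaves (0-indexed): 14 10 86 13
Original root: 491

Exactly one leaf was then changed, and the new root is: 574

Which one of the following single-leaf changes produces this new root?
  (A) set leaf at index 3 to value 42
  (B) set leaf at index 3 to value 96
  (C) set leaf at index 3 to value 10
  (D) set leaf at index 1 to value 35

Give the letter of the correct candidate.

Answer: B

Derivation:
Original leaves: [14, 10, 86, 13]
Target new root: 574
Try each candidate change and compute the resulting root:
Candidate A: set leaf[3] = 42 -> leaves = [14, 10, 86, 42]
  L0: [14, 10, 86, 42]
  L1: h(14,10)=(14*31+10)%997=444 h(86,42)=(86*31+42)%997=714 -> [444, 714]
  L2: h(444,714)=(444*31+714)%997=520 -> [520]
  root = 520 != target 574
Candidate B: set leaf[3] = 96 -> leaves = [14, 10, 86, 96]
  L0: [14, 10, 86, 96]
  L1: h(14,10)=(14*31+10)%997=444 h(86,96)=(86*31+96)%997=768 -> [444, 768]
  L2: h(444,768)=(444*31+768)%997=574 -> [574]
  root = 574 == target 574  ** MATCH **
Candidate C: set leaf[3] = 10 -> leaves = [14, 10, 86, 10]
  L0: [14, 10, 86, 10]
  L1: h(14,10)=(14*31+10)%997=444 h(86,10)=(86*31+10)%997=682 -> [444, 682]
  L2: h(444,682)=(444*31+682)%997=488 -> [488]
  root = 488 != target 574
Candidate D: set leaf[1] = 35 -> leaves = [14, 35, 86, 13]
  L0: [14, 35, 86, 13]
  L1: h(14,35)=(14*31+35)%997=469 h(86,13)=(86*31+13)%997=685 -> [469, 685]
  L2: h(469,685)=(469*31+685)%997=269 -> [269]
  root = 269 != target 574
Candidate B produces the target root.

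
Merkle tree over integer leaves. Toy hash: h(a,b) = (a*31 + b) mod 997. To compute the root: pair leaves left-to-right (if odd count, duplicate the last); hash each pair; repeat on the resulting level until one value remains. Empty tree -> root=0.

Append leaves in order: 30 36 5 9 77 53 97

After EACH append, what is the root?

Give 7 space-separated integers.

After append 30 (leaves=[30]):
  L0: [30]
  root=30
After append 36 (leaves=[30, 36]):
  L0: [30, 36]
  L1: h(30,36)=(30*31+36)%997=966 -> [966]
  root=966
After append 5 (leaves=[30, 36, 5]):
  L0: [30, 36, 5]
  L1: h(30,36)=(30*31+36)%997=966 h(5,5)=(5*31+5)%997=160 -> [966, 160]
  L2: h(966,160)=(966*31+160)%997=196 -> [196]
  root=196
After append 9 (leaves=[30, 36, 5, 9]):
  L0: [30, 36, 5, 9]
  L1: h(30,36)=(30*31+36)%997=966 h(5,9)=(5*31+9)%997=164 -> [966, 164]
  L2: h(966,164)=(966*31+164)%997=200 -> [200]
  root=200
After append 77 (leaves=[30, 36, 5, 9, 77]):
  L0: [30, 36, 5, 9, 77]
  L1: h(30,36)=(30*31+36)%997=966 h(5,9)=(5*31+9)%997=164 h(77,77)=(77*31+77)%997=470 -> [966, 164, 470]
  L2: h(966,164)=(966*31+164)%997=200 h(470,470)=(470*31+470)%997=85 -> [200, 85]
  L3: h(200,85)=(200*31+85)%997=303 -> [303]
  root=303
After append 53 (leaves=[30, 36, 5, 9, 77, 53]):
  L0: [30, 36, 5, 9, 77, 53]
  L1: h(30,36)=(30*31+36)%997=966 h(5,9)=(5*31+9)%997=164 h(77,53)=(77*31+53)%997=446 -> [966, 164, 446]
  L2: h(966,164)=(966*31+164)%997=200 h(446,446)=(446*31+446)%997=314 -> [200, 314]
  L3: h(200,314)=(200*31+314)%997=532 -> [532]
  root=532
After append 97 (leaves=[30, 36, 5, 9, 77, 53, 97]):
  L0: [30, 36, 5, 9, 77, 53, 97]
  L1: h(30,36)=(30*31+36)%997=966 h(5,9)=(5*31+9)%997=164 h(77,53)=(77*31+53)%997=446 h(97,97)=(97*31+97)%997=113 -> [966, 164, 446, 113]
  L2: h(966,164)=(966*31+164)%997=200 h(446,113)=(446*31+113)%997=978 -> [200, 978]
  L3: h(200,978)=(200*31+978)%997=199 -> [199]
  root=199

Answer: 30 966 196 200 303 532 199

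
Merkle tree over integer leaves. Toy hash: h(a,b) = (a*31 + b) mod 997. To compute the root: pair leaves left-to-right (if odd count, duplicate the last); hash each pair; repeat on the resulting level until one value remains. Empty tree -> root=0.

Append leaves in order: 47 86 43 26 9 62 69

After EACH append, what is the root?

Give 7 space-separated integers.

Answer: 47 546 356 339 782 484 357

Derivation:
After append 47 (leaves=[47]):
  L0: [47]
  root=47
After append 86 (leaves=[47, 86]):
  L0: [47, 86]
  L1: h(47,86)=(47*31+86)%997=546 -> [546]
  root=546
After append 43 (leaves=[47, 86, 43]):
  L0: [47, 86, 43]
  L1: h(47,86)=(47*31+86)%997=546 h(43,43)=(43*31+43)%997=379 -> [546, 379]
  L2: h(546,379)=(546*31+379)%997=356 -> [356]
  root=356
After append 26 (leaves=[47, 86, 43, 26]):
  L0: [47, 86, 43, 26]
  L1: h(47,86)=(47*31+86)%997=546 h(43,26)=(43*31+26)%997=362 -> [546, 362]
  L2: h(546,362)=(546*31+362)%997=339 -> [339]
  root=339
After append 9 (leaves=[47, 86, 43, 26, 9]):
  L0: [47, 86, 43, 26, 9]
  L1: h(47,86)=(47*31+86)%997=546 h(43,26)=(43*31+26)%997=362 h(9,9)=(9*31+9)%997=288 -> [546, 362, 288]
  L2: h(546,362)=(546*31+362)%997=339 h(288,288)=(288*31+288)%997=243 -> [339, 243]
  L3: h(339,243)=(339*31+243)%997=782 -> [782]
  root=782
After append 62 (leaves=[47, 86, 43, 26, 9, 62]):
  L0: [47, 86, 43, 26, 9, 62]
  L1: h(47,86)=(47*31+86)%997=546 h(43,26)=(43*31+26)%997=362 h(9,62)=(9*31+62)%997=341 -> [546, 362, 341]
  L2: h(546,362)=(546*31+362)%997=339 h(341,341)=(341*31+341)%997=942 -> [339, 942]
  L3: h(339,942)=(339*31+942)%997=484 -> [484]
  root=484
After append 69 (leaves=[47, 86, 43, 26, 9, 62, 69]):
  L0: [47, 86, 43, 26, 9, 62, 69]
  L1: h(47,86)=(47*31+86)%997=546 h(43,26)=(43*31+26)%997=362 h(9,62)=(9*31+62)%997=341 h(69,69)=(69*31+69)%997=214 -> [546, 362, 341, 214]
  L2: h(546,362)=(546*31+362)%997=339 h(341,214)=(341*31+214)%997=815 -> [339, 815]
  L3: h(339,815)=(339*31+815)%997=357 -> [357]
  root=357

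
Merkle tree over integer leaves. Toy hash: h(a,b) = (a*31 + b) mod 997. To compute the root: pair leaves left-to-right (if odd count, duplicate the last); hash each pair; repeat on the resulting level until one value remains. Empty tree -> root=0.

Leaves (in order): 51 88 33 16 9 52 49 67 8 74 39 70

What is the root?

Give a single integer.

L0: [51, 88, 33, 16, 9, 52, 49, 67, 8, 74, 39, 70]
L1: h(51,88)=(51*31+88)%997=672 h(33,16)=(33*31+16)%997=42 h(9,52)=(9*31+52)%997=331 h(49,67)=(49*31+67)%997=589 h(8,74)=(8*31+74)%997=322 h(39,70)=(39*31+70)%997=282 -> [672, 42, 331, 589, 322, 282]
L2: h(672,42)=(672*31+42)%997=934 h(331,589)=(331*31+589)%997=880 h(322,282)=(322*31+282)%997=294 -> [934, 880, 294]
L3: h(934,880)=(934*31+880)%997=921 h(294,294)=(294*31+294)%997=435 -> [921, 435]
L4: h(921,435)=(921*31+435)%997=73 -> [73]

Answer: 73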